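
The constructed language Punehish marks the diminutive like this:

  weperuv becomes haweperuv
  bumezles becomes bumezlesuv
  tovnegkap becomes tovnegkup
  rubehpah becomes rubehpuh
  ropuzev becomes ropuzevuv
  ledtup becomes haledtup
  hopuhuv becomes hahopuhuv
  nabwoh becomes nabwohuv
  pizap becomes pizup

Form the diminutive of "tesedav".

teseduv

tovnegkap and ledtup both end in -p yet inflect differently (tovnegkup, haledtup), so the final letter is not what conditions the rule; the last vowel is.
"tesedav" has last vowel 'a'. The stems whose last vowel is 'a' (tovnegkap → tovnegkup, pizap → pizup, rubehpah → rubehpuh) change the last vowel to 'u'.
So tesedav → teseduv.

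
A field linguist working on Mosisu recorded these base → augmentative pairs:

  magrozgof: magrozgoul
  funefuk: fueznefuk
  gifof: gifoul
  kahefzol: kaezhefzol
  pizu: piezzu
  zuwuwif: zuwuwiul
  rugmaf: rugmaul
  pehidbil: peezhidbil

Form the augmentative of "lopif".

lopiul

"lopif" ends in -f. The stems ending in -f (magrozgof → magrozgoul, zuwuwif → zuwuwiul, gifof → gifoul) drop the final letter and add -ul.
The other pattern: stems ending in -k, -l or -u insert -ez- after the first vowel.
So lopif → lopiul.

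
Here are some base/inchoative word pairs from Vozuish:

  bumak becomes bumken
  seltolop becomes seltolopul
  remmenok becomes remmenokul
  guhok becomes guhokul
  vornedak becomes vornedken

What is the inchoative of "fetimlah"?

remmenok and vornedak both end in -k yet inflect differently (remmenokul, vornedken), so the final letter is not what conditions the rule; the last vowel is.
"fetimlah" has last vowel 'a'. The stems whose last vowel is 'a' (vornedak → vornedken, bumak → bumken) delete the last vowel and add -en.
The other pattern: stems whose last vowel is 'o' add -ul.
So fetimlah → fetimlhen.

fetimlhen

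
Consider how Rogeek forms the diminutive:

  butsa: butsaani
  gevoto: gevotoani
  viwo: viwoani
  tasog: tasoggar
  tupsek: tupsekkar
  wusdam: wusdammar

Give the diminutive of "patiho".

gevoto and tasog both have last vowel 'o' yet inflect differently (gevotoani, tasoggar), so the last vowel is not what conditions the rule; whether the stem ends in a vowel or a consonant is.
"patiho" ends in a vowel. The stems ending in a vowel (butsa → butsaani, gevoto → gevotoani, viwo → viwoani) add -ani.
So patiho → patihoani.

patihoani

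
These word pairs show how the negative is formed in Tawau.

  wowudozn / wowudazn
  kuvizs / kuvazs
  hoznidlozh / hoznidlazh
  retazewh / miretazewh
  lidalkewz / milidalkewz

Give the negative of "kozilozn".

hoznidlozh and retazewh both end in -h yet inflect differently (hoznidlazh, miretazewh), so the final letter is not what conditions the rule; the second-to-last letter is.
"kozilozn" has second-to-last letter 'z'. The stems whose second-to-last letter is 'z' (wowudozn → wowudazn, kuvizs → kuvazs, hoznidlozh → hoznidlazh) change the last vowel to 'a'.
So kozilozn → kozilazn.

kozilazn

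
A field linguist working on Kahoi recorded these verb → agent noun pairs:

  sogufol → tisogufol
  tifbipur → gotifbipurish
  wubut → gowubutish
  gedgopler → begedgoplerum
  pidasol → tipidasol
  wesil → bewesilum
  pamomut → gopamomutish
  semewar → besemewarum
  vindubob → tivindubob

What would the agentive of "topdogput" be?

gotopdogputish

tifbipur and semewar both end in -r yet inflect differently (gotifbipurish, besemewarum), so the final letter is not what conditions the rule; the last vowel is.
"topdogput" has last vowel 'u'. The stems whose last vowel is 'u' (pamomut → gopamomutish, wubut → gowubutish, tifbipur → gotifbipurish) add go- … -ish around the stem.
So topdogput → gotopdogputish.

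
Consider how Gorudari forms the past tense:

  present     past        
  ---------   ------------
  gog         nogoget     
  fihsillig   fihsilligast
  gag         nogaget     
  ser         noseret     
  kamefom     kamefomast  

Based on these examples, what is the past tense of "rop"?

"rop" has 1 vowel. The stems with 1 vowel (ser → noseret, gog → nogoget, gag → nogaget) add no- … -et around the stem.
So rop → noropet.

noropet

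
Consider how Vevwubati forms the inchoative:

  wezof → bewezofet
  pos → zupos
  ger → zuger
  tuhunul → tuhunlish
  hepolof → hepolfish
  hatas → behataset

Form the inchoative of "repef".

berepefet

"repef" has 2 vowels. The stems with 2 vowels (hatas → behataset, wezof → bewezofet) add be- … -et around the stem.
So repef → berepefet.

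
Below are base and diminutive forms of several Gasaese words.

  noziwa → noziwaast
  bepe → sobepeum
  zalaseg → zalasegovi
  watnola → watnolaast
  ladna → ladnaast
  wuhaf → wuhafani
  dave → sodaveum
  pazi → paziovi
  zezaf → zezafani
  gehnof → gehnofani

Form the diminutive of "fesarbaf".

zezaf and watnola both have last vowel 'a' yet inflect differently (zezafani, watnolaast), so the last vowel is not what conditions the rule; the final letter is.
"fesarbaf" ends in -f. The stems ending in -f (gehnof → gehnofani, zezaf → zezafani, wuhaf → wuhafani) add -ani.
The other patterns: stems ending in -a add -ast; stems ending in -e add so- … -um around the stem; stems ending in -g or -i add -ovi.
So fesarbaf → fesarbafani.

fesarbafani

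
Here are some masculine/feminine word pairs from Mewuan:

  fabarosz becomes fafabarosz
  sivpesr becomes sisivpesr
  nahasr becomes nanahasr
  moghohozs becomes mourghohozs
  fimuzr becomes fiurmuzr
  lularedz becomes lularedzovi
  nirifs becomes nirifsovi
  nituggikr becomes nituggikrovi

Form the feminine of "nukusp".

nunukusp

sivpesr and fimuzr both end in -r yet inflect differently (sisivpesr, fiurmuzr), so the final letter is not what conditions the rule; the second-to-last letter is.
"nukusp" has second-to-last letter 's'. The stems whose second-to-last letter is 's' (fabarosz → fafabarosz, sivpesr → sisivpesr, nahasr → nanahasr) repeat the first consonant+vowel as a prefix.
The other patterns: stems whose second-to-last letter is 'z' insert -ur- after the first vowel; stems whose second-to-last letter is 'd', 'f' or 'k' add -ovi.
So nukusp → nunukusp.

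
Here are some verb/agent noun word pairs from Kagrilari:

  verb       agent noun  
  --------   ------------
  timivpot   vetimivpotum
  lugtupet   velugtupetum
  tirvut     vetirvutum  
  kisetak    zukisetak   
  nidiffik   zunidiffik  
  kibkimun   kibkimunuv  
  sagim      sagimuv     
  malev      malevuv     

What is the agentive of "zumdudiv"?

zumdudivuv

tirvut and kibkimun both have last vowel 'u' yet inflect differently (vetirvutum, kibkimunuv), so the last vowel is not what conditions the rule; the final letter is.
"zumdudiv" ends in -v. The one such stem in the data (malev → malevuv) adds -uv, so the same rule applies.
The other patterns: stems ending in -t add ve- … -um around the stem; stems ending in -k add the prefix zu-.
So zumdudiv → zumdudivuv.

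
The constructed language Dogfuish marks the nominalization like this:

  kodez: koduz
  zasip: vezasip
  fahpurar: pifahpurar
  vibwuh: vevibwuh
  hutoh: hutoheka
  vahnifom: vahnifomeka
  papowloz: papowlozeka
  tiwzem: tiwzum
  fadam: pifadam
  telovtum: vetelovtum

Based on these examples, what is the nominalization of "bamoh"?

bamoheka

fadam and tiwzem both end in -m yet inflect differently (pifadam, tiwzum), so the final letter is not what conditions the rule; the last vowel is.
"bamoh" has last vowel 'o'. The stems whose last vowel is 'o' (vahnifom → vahnifomeka, papowloz → papowlozeka, hutoh → hutoheka) add -eka.
The other patterns: stems whose last vowel is 'a' add the prefix pi-; stems whose last vowel is 'e' change the last vowel to 'u'; stems whose last vowel is 'i' or 'u' add the prefix ve-.
So bamoh → bamoheka.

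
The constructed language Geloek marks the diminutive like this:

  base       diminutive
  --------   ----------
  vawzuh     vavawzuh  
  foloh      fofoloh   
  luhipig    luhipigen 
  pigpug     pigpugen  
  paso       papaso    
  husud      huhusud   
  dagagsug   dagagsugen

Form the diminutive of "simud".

sisimud

"simud" ends in -d. The one such stem in the data (husud → huhusud) repeats the first consonant+vowel as a prefix (as do foloh, paso), so the same rule applies.
The other pattern: stems ending in -g add -en.
So simud → sisimud.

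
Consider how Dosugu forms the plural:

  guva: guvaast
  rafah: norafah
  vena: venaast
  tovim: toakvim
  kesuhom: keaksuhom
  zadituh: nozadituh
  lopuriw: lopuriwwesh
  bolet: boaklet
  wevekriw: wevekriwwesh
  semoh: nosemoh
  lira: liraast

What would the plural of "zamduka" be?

tovim and lopuriw both have last vowel 'i' yet inflect differently (toakvim, lopuriwwesh), so the last vowel is not what conditions the rule; the final letter is.
"zamduka" ends in -a. The stems ending in -a (vena → venaast, lira → liraast, guva → guvaast) add -ast.
The other patterns: stems ending in -m or -t insert -ak- after the first vowel; stems ending in -w double the final consonant and add -esh; stems ending in -h add the prefix no-.
So zamduka → zamdukaast.

zamdukaast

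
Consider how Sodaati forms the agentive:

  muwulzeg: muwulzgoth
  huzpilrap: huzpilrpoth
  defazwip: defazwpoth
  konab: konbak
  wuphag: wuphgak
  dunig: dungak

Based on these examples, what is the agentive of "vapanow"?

vapanwoth

muwulzeg and wuphag both end in -g yet inflect differently (muwulzgoth, wuphgak), so the final letter is not what conditions the rule; the number of vowels is.
"vapanow" has 3 vowels. The stems with 3 vowels (muwulzeg → muwulzgoth, huzpilrap → huzpilrpoth, defazwip → defazwpoth) delete the last vowel and add -oth.
So vapanow → vapanwoth.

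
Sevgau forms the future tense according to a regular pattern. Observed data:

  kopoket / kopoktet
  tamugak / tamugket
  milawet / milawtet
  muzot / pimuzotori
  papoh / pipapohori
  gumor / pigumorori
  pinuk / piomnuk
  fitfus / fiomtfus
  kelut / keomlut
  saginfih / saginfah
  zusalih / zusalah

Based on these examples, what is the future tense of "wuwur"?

wuomwur

kopoket and muzot both end in -t yet inflect differently (kopoktet, pimuzotori), so the final letter is not what conditions the rule; the last vowel is.
"wuwur" has last vowel 'u'. The stems whose last vowel is 'u' (pinuk → piomnuk, fitfus → fiomtfus, kelut → keomlut) insert -om- after the first vowel.
So wuwur → wuomwur.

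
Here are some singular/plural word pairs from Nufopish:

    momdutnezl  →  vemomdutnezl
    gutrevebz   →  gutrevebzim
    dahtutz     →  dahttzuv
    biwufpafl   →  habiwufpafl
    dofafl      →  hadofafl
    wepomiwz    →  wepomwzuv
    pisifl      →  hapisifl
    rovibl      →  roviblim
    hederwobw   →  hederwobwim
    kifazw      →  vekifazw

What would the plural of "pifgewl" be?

"pifgewl" has second-to-last letter 'w'. The one such stem in the data (wepomiwz → wepomwzuv) deletes the last vowel and adds -uv (as does dahtutz), so the same rule applies.
So pifgewl → pifgwluv.

pifgwluv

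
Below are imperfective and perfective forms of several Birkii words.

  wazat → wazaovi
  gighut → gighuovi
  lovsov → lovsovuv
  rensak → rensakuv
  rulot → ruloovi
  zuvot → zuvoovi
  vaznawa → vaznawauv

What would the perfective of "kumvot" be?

kumvoovi

wazat and vaznawa both have last vowel 'a' yet inflect differently (wazaovi, vaznawauv), so the last vowel is not what conditions the rule; the final letter is.
"kumvot" ends in -t. The stems ending in -t (rulot → ruloovi, gighut → gighuovi, zuvot → zuvoovi) drop the final letter and add -ovi.
So kumvot → kumvoovi.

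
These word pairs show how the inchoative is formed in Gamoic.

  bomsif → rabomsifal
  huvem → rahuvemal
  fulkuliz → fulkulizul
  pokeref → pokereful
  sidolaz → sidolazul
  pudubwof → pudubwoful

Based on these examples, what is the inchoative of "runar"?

rarunaral

bomsif and pokeref both end in -f yet inflect differently (rabomsifal, pokereful), so the final letter is not what conditions the rule; the number of vowels is.
"runar" has 2 vowels. The stems with 2 vowels (bomsif → rabomsifal, huvem → rahuvemal) add ra- … -al around the stem.
So runar → rarunaral.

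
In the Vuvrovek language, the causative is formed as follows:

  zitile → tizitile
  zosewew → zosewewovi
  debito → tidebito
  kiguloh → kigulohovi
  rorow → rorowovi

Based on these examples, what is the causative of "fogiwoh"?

"fogiwoh" ends in a consonant. The stems ending in a consonant (zosewew → zosewewovi, rorow → rorowovi, kiguloh → kigulohovi) add -ovi.
The other pattern: stems ending in a vowel add the prefix ti-.
So fogiwoh → fogiwohovi.

fogiwohovi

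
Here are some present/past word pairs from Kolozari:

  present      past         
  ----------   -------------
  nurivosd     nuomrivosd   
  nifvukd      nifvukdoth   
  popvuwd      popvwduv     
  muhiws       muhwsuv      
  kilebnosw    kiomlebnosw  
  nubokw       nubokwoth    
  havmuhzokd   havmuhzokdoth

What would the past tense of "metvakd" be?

"metvakd" has second-to-last letter 'k'. The stems whose second-to-last letter is 'k' (havmuhzokd → havmuhzokdoth, nubokw → nubokwoth, nifvukd → nifvukdoth) add -oth.
So metvakd → metvakdoth.

metvakdoth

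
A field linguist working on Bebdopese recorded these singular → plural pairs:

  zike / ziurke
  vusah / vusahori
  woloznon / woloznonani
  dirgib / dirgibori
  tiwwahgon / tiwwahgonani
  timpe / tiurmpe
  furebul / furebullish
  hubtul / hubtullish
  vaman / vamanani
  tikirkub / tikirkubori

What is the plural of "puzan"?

puzanani

hubtul and tikirkub both have last vowel 'u' yet inflect differently (hubtullish, tikirkubori), so the last vowel is not what conditions the rule; the final letter is.
"puzan" ends in -n. The stems ending in -n (woloznon → woloznonani, vaman → vamanani, tiwwahgon → tiwwahgonani) add -ani.
The other patterns: stems ending in -e insert -ur- after the first vowel; stems ending in -l double the final consonant and add -ish; stems ending in -b or -h add -ori.
So puzan → puzanani.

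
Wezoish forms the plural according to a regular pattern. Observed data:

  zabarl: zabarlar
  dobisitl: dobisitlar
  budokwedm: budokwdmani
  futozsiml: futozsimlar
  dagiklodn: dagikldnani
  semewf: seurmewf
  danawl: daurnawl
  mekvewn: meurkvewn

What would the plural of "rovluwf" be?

dagiklodn and mekvewn both end in -n yet inflect differently (dagikldnani, meurkvewn), so the final letter is not what conditions the rule; the second-to-last letter is.
"rovluwf" has second-to-last letter 'w'. The stems whose second-to-last letter is 'w' (mekvewn → meurkvewn, semewf → seurmewf, danawl → daurnawl) insert -ur- after the first vowel.
So rovluwf → rourvluwf.

rourvluwf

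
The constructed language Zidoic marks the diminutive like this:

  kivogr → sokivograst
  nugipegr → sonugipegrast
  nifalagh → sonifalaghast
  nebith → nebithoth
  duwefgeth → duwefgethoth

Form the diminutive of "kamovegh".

"kamovegh" has second-to-last letter 'g'. The stems whose second-to-last letter is 'g' (kivogr → sokivograst, nugipegr → sonugipegrast, nifalagh → sonifalaghast) add so- … -ast around the stem.
So kamovegh → sokamoveghast.

sokamoveghast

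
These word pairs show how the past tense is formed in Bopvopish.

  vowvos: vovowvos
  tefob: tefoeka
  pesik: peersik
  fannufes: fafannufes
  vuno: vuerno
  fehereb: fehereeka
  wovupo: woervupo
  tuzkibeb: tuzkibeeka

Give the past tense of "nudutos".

fannufes and fehereb both have last vowel 'e' yet inflect differently (fafannufes, fehereeka), so the last vowel is not what conditions the rule; the final letter is.
"nudutos" ends in -s. The stems ending in -s (vowvos → vovowvos, fannufes → fafannufes) repeat the first consonant+vowel as a prefix.
The other patterns: stems ending in -b drop the final letter and add -eka; stems ending in -k or -o insert -er- after the first vowel.
So nudutos → nunudutos.

nunudutos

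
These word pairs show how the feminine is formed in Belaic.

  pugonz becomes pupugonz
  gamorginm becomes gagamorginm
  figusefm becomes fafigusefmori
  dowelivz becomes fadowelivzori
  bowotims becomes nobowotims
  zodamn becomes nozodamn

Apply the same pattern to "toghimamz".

notoghimamz

gamorginm and figusefm both end in -m yet inflect differently (gagamorginm, fafigusefmori), so the final letter is not what conditions the rule; the second-to-last letter is.
"toghimamz" has second-to-last letter 'm'. The stems whose second-to-last letter is 'm' (bowotims → nobowotims, zodamn → nozodamn) add the prefix no-.
The other patterns: stems whose second-to-last letter is 'n' repeat the first consonant+vowel as a prefix; stems whose second-to-last letter is 'f' or 'v' add fa- … -ori around the stem.
So toghimamz → notoghimamz.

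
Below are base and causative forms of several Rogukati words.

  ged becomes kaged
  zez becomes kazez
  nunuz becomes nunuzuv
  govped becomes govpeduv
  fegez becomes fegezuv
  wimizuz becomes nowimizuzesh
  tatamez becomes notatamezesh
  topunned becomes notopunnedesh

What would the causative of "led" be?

"led" has 1 vowel. The stems with 1 vowel (ged → kaged, zez → kazez) add the prefix ka-.
So led → kaled.

kaled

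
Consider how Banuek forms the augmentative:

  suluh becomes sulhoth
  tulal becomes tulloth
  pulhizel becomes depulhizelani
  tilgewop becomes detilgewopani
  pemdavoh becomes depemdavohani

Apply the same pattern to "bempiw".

bempwoth

tulal and pulhizel both end in -l yet inflect differently (tulloth, depulhizelani), so the final letter is not what conditions the rule; the number of vowels is.
"bempiw" has 2 vowels. The stems with 2 vowels (suluh → sulhoth, tulal → tulloth) delete the last vowel and add -oth.
So bempiw → bempwoth.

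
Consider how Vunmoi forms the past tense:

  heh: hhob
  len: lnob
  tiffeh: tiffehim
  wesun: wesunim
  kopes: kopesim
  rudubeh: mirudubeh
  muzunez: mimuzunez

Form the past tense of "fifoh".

"fifoh" has 2 vowels. The stems with 2 vowels (tiffeh → tiffehim, wesun → wesunim, kopes → kopesim) add -im.
The other patterns: stems with 1 vowel delete the last vowel and add -ob; stems with 3 vowels add the prefix mi-.
So fifoh → fifohim.

fifohim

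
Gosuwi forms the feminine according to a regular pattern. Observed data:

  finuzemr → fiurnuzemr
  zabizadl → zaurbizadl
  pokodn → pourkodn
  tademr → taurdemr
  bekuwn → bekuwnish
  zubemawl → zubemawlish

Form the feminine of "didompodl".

diurdompodl

zubemawl and zabizadl both end in -l yet inflect differently (zubemawlish, zaurbizadl), so the final letter is not what conditions the rule; the second-to-last letter is.
"didompodl" has second-to-last letter 'd'. The stems whose second-to-last letter is 'd' (zabizadl → zaurbizadl, pokodn → pourkodn) insert -ur- after the first vowel.
The other pattern: stems whose second-to-last letter is 'w' add -ish.
So didompodl → diurdompodl.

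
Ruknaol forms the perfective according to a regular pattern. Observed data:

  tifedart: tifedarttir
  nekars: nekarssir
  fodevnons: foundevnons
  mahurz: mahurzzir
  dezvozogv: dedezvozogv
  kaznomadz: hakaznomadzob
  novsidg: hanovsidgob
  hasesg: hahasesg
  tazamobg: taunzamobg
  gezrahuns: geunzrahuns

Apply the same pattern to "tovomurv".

hasesg and novsidg both end in -g yet inflect differently (hahasesg, hanovsidgob), so the final letter is not what conditions the rule; the second-to-last letter is.
"tovomurv" has second-to-last letter 'r'. The stems whose second-to-last letter is 'r' (nekars → nekarssir, mahurz → mahurzzir, tifedart → tifedarttir) double the final consonant and add -ir.
So tovomurv → tovomurvvir.

tovomurvvir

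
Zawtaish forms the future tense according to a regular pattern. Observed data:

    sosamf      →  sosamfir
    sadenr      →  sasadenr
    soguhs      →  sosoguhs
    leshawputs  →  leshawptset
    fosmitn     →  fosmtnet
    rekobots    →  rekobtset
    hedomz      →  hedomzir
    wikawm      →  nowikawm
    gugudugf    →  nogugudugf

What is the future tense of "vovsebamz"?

vovsebamzir

leshawputs and soguhs both end in -s yet inflect differently (leshawptset, sosoguhs), so the final letter is not what conditions the rule; the second-to-last letter is.
"vovsebamz" has second-to-last letter 'm'. The stems whose second-to-last letter is 'm' (sosamf → sosamfir, hedomz → hedomzir) add -ir.
The other patterns: stems whose second-to-last letter is 't' delete the last vowel and add -et; stems whose second-to-last letter is 'h' or 'n' repeat the first consonant+vowel as a prefix; stems whose second-to-last letter is 'g' or 'w' add the prefix no-.
So vovsebamz → vovsebamzir.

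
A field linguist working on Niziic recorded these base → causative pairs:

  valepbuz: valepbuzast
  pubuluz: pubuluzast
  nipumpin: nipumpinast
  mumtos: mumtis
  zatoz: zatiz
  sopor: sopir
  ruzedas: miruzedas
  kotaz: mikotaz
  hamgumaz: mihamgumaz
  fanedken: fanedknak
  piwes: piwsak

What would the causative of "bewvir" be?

bewvirast

valepbuz and zatoz both end in -z yet inflect differently (valepbuzast, zatiz), so the final letter is not what conditions the rule; the last vowel is.
"bewvir" has last vowel 'i'. The one such stem in the data (nipumpin → nipumpinast) adds -ast, so the same rule applies.
The other patterns: stems whose last vowel is 'o' change the last vowel to 'i'; stems whose last vowel is 'a' add the prefix mi-; stems whose last vowel is 'e' delete the last vowel and add -ak.
So bewvir → bewvirast.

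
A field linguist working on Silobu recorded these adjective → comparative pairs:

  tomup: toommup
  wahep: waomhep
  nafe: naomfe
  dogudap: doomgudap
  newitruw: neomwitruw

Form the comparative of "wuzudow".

wuomzudow

Every pair shown (tomup → toommup, wahep → waomhep, nafe → naomfe, …) follows the same rule: insert -om- after the first vowel.
So wuzudow → wuomzudow.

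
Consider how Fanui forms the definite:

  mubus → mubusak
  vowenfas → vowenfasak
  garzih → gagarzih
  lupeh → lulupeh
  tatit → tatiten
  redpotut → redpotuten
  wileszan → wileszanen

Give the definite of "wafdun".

wafdunen

garzih and tatit both have last vowel 'i' yet inflect differently (gagarzih, tatiten), so the last vowel is not what conditions the rule; the final letter is.
"wafdun" ends in -n. The one such stem in the data (wileszan → wileszanen) adds -en, so the same rule applies.
The other patterns: stems ending in -s add -ak; stems ending in -h repeat the first consonant+vowel as a prefix.
So wafdun → wafdunen.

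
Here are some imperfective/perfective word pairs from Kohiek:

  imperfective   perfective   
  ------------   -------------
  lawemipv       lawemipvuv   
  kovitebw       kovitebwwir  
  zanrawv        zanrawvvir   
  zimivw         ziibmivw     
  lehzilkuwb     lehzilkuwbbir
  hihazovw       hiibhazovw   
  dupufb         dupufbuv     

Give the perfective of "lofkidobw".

"lofkidobw" has second-to-last letter 'b'. The one such stem in the data (kovitebw → kovitebwwir) doubles the final consonant and adds -ir (as do lehzilkuwb, zanrawv), so the same rule applies.
The other patterns: stems whose second-to-last letter is 'v' insert -ib- after the first vowel; stems whose second-to-last letter is 'f' or 'p' add -uv.
So lofkidobw → lofkidobwwir.

lofkidobwwir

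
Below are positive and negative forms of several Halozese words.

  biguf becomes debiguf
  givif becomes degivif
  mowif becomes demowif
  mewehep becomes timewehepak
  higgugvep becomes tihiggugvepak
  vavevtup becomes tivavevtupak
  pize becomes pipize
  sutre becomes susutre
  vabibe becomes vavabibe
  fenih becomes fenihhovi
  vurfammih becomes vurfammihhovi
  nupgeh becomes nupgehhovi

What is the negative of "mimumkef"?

biguf and vavevtup both have last vowel 'u' yet inflect differently (debiguf, tivavevtupak), so the last vowel is not what conditions the rule; the final letter is.
"mimumkef" ends in -f. The stems ending in -f (biguf → debiguf, givif → degivif, mowif → demowif) add the prefix de-.
The other patterns: stems ending in -p add ti- … -ak around the stem; stems ending in -e repeat the first consonant+vowel as a prefix; stems ending in -h double the final consonant and add -ovi.
So mimumkef → demimumkef.

demimumkef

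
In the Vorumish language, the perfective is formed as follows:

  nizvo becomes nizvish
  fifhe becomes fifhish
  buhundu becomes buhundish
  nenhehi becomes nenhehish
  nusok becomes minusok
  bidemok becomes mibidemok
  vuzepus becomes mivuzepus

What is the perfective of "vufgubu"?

"vufgubu" ends in a vowel. The stems ending in a vowel (nizvo → nizvish, fifhe → fifhish, buhundu → buhundish) drop the final letter and add -ish.
The other pattern: stems ending in a consonant add the prefix mi-.
So vufgubu → vufgubish.

vufgubish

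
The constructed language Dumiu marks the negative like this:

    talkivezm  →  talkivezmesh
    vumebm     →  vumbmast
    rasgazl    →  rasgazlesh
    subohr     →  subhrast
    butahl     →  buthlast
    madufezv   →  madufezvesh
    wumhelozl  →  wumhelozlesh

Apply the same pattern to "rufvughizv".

rufvughizvesh

talkivezm and vumebm both end in -m yet inflect differently (talkivezmesh, vumbmast), so the final letter is not what conditions the rule; the second-to-last letter is.
"rufvughizv" has second-to-last letter 'z'. The stems whose second-to-last letter is 'z' (wumhelozl → wumhelozlesh, talkivezm → talkivezmesh, rasgazl → rasgazlesh) add -esh.
So rufvughizv → rufvughizvesh.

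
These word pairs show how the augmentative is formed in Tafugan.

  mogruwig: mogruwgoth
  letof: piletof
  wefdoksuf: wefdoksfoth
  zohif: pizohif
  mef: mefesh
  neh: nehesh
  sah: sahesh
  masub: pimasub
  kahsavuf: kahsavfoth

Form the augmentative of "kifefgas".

kifefgsoth

mef and zohif both end in -f yet inflect differently (mefesh, pizohif), so the final letter is not what conditions the rule; the number of vowels is.
"kifefgas" has 3 vowels. The stems with 3 vowels (kahsavuf → kahsavfoth, wefdoksuf → wefdoksfoth, mogruwig → mogruwgoth) delete the last vowel and add -oth.
The other patterns: stems with 1 vowel add -esh; stems with 2 vowels add the prefix pi-.
So kifefgas → kifefgsoth.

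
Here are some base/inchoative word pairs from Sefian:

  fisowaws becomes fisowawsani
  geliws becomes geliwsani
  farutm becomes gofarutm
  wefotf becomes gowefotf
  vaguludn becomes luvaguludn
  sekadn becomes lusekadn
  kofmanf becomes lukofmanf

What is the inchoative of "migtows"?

migtowsani

wefotf and kofmanf both end in -f yet inflect differently (gowefotf, lukofmanf), so the final letter is not what conditions the rule; the second-to-last letter is.
"migtows" has second-to-last letter 'w'. The stems whose second-to-last letter is 'w' (fisowaws → fisowawsani, geliws → geliwsani) add -ani.
The other patterns: stems whose second-to-last letter is 't' add the prefix go-; stems whose second-to-last letter is 'd' or 'n' add the prefix lu-.
So migtows → migtowsani.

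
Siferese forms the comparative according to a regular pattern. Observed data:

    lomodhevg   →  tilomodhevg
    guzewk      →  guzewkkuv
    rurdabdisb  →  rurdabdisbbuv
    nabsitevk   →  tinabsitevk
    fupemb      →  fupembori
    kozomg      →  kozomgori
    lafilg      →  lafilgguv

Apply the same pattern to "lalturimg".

kozomg and lomodhevg both end in -g yet inflect differently (kozomgori, tilomodhevg), so the final letter is not what conditions the rule; the second-to-last letter is.
"lalturimg" has second-to-last letter 'm'. The stems whose second-to-last letter is 'm' (kozomg → kozomgori, fupemb → fupembori) add -ori.
The other patterns: stems whose second-to-last letter is 'v' add the prefix ti-; stems whose second-to-last letter is 'l', 's' or 'w' double the final consonant and add -uv.
So lalturimg → lalturimgori.

lalturimgori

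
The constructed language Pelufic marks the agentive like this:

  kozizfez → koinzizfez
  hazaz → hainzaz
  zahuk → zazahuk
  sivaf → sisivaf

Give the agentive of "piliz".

piinliz

hazaz and sivaf both have last vowel 'a' yet inflect differently (hainzaz, sisivaf), so the last vowel is not what conditions the rule; the final letter is.
"piliz" ends in -z. The stems ending in -z (kozizfez → koinzizfez, hazaz → hainzaz) insert -in- after the first vowel.
So piliz → piinliz.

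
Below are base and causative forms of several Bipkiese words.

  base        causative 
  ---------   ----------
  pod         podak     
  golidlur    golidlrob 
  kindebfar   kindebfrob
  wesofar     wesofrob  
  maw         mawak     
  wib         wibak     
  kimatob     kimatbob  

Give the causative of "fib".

fibak

"fib" has 1 vowel. The stems with 1 vowel (maw → mawak, wib → wibak, pod → podak) add -ak.
So fib → fibak.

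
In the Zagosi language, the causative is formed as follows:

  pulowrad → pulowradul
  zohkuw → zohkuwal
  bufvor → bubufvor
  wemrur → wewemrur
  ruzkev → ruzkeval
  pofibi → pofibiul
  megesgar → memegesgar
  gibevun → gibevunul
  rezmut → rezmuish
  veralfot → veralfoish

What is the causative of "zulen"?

wemrur and rezmut both have last vowel 'u' yet inflect differently (wewemrur, rezmuish), so the last vowel is not what conditions the rule; the final letter is.
"zulen" ends in -n. The one such stem in the data (gibevun → gibevunul) adds -ul, so the same rule applies.
So zulen → zulenul.

zulenul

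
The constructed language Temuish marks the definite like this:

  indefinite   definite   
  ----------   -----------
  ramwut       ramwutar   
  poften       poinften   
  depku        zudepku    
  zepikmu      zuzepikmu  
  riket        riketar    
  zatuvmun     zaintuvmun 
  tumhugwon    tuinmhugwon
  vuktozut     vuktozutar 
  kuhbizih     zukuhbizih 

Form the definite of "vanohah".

zuvanohah

riket and poften both have last vowel 'e' yet inflect differently (riketar, poinften), so the last vowel is not what conditions the rule; the final letter is.
"vanohah" ends in -h. The one such stem in the data (kuhbizih → zukuhbizih) adds the prefix zu-, so the same rule applies.
So vanohah → zuvanohah.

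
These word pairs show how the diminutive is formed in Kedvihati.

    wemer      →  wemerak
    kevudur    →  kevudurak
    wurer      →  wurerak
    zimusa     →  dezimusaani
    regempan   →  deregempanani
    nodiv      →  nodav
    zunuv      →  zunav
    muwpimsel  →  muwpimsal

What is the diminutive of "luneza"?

delunezaani

"luneza" ends in -a. The one such stem in the data (zimusa → dezimusaani) adds de- … -ani around the stem, so the same rule applies.
So luneza → delunezaani.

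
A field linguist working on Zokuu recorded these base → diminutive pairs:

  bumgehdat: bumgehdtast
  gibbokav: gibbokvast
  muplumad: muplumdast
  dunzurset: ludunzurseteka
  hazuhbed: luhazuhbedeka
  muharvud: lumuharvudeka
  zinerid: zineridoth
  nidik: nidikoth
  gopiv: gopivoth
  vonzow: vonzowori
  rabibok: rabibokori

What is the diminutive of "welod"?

welodori

bumgehdat and dunzurset both end in -t yet inflect differently (bumgehdtast, ludunzurseteka), so the final letter is not what conditions the rule; the last vowel is.
"welod" has last vowel 'o'. The stems whose last vowel is 'o' (vonzow → vonzowori, rabibok → rabibokori) add -ori.
The other patterns: stems whose last vowel is 'a' delete the last vowel and add -ast; stems whose last vowel is 'e' or 'u' add lu- … -eka around the stem; stems whose last vowel is 'i' add -oth.
So welod → welodori.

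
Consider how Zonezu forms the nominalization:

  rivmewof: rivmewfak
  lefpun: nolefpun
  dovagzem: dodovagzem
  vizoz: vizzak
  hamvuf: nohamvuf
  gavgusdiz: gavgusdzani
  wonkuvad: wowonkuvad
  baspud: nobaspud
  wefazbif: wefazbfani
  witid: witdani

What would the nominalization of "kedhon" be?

kedhnak

witid and wonkuvad both end in -d yet inflect differently (witdani, wowonkuvad), so the final letter is not what conditions the rule; the last vowel is.
"kedhon" has last vowel 'o'. The stems whose last vowel is 'o' (rivmewof → rivmewfak, vizoz → vizzak) delete the last vowel and add -ak.
The other patterns: stems whose last vowel is 'i' delete the last vowel and add -ani; stems whose last vowel is 'a' or 'e' repeat the first consonant+vowel as a prefix; stems whose last vowel is 'u' add the prefix no-.
So kedhon → kedhnak.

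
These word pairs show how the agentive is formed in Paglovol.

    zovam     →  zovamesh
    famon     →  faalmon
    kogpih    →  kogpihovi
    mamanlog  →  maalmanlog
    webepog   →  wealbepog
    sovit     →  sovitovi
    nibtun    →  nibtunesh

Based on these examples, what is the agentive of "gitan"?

gitanesh

nibtun and famon both end in -n yet inflect differently (nibtunesh, faalmon), so the final letter is not what conditions the rule; the last vowel is.
"gitan" has last vowel 'a'. The one such stem in the data (zovam → zovamesh) adds -esh, so the same rule applies.
The other patterns: stems whose last vowel is 'o' insert -al- after the first vowel; stems whose last vowel is 'i' add -ovi.
So gitan → gitanesh.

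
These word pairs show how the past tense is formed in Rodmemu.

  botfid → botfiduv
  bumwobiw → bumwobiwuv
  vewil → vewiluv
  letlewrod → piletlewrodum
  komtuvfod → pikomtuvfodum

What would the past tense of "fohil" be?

"fohil" has last vowel 'i'. The stems whose last vowel is 'i' (botfid → botfiduv, bumwobiw → bumwobiwuv, vewil → vewiluv) add -uv.
The other pattern: stems whose last vowel is 'o' add pi- … -um around the stem.
So fohil → fohiluv.

fohiluv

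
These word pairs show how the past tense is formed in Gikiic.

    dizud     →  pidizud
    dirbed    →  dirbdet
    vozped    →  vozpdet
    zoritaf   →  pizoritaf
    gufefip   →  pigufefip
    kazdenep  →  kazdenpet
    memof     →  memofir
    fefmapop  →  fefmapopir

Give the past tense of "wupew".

wupwet

"wupew" has last vowel 'e'. The stems whose last vowel is 'e' (dirbed → dirbdet, vozped → vozpdet, kazdenep → kazdenpet) delete the last vowel and add -et.
So wupew → wupwet.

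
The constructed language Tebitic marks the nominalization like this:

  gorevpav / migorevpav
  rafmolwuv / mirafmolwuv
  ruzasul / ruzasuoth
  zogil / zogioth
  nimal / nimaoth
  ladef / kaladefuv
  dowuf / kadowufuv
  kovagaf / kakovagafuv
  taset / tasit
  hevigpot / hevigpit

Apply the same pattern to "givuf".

kagivufuv

rafmolwuv and ruzasul both have last vowel 'u' yet inflect differently (mirafmolwuv, ruzasuoth), so the last vowel is not what conditions the rule; the final letter is.
"givuf" ends in -f. The stems ending in -f (ladef → kaladefuv, dowuf → kadowufuv, kovagaf → kakovagafuv) add ka- … -uv around the stem.
So givuf → kagivufuv.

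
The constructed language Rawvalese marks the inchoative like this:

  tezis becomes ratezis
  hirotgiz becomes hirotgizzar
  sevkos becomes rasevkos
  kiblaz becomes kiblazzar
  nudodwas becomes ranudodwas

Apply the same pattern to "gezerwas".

nudodwas and kiblaz both have last vowel 'a' yet inflect differently (ranudodwas, kiblazzar), so the last vowel is not what conditions the rule; the final letter is.
"gezerwas" ends in -s. The stems ending in -s (sevkos → rasevkos, nudodwas → ranudodwas, tezis → ratezis) add the prefix ra-.
The other pattern: stems ending in -z double the final consonant and add -ar.
So gezerwas → ragezerwas.

ragezerwas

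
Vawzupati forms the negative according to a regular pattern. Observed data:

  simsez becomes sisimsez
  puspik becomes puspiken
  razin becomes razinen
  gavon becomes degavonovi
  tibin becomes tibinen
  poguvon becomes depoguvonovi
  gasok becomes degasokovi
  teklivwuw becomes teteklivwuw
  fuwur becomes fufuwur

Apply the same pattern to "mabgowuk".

"mabgowuk" has last vowel 'u'. The stems whose last vowel is 'u' (teklivwuw → teteklivwuw, fuwur → fufuwur) repeat the first consonant+vowel as a prefix.
So mabgowuk → mamabgowuk.

mamabgowuk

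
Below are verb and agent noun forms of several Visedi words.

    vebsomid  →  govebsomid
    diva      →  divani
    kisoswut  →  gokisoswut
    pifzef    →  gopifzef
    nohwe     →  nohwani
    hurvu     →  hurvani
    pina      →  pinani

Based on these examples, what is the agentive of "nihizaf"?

pifzef and nohwe both have last vowel 'e' yet inflect differently (gopifzef, nohwani), so the last vowel is not what conditions the rule; whether the stem ends in a vowel or a consonant is.
"nihizaf" ends in a consonant. The stems ending in a consonant (kisoswut → gokisoswut, vebsomid → govebsomid, pifzef → gopifzef) add the prefix go-.
So nihizaf → gonihizaf.

gonihizaf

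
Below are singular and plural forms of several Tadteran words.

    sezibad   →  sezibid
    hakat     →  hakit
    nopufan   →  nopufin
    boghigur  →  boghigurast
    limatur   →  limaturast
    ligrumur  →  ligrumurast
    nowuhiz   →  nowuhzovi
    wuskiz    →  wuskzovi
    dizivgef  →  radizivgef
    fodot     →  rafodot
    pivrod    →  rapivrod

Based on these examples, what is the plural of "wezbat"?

hakat and fodot both end in -t yet inflect differently (hakit, rafodot), so the final letter is not what conditions the rule; the last vowel is.
"wezbat" has last vowel 'a'. The stems whose last vowel is 'a' (sezibad → sezibid, hakat → hakit, nopufan → nopufin) change the last vowel to 'i'.
So wezbat → wezbit.

wezbit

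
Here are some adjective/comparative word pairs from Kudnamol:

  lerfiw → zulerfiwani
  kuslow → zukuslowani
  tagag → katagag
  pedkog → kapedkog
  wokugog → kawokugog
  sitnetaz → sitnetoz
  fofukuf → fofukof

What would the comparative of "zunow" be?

zuzunowani

kuslow and pedkog both have last vowel 'o' yet inflect differently (zukuslowani, kapedkog), so the last vowel is not what conditions the rule; the final letter is.
"zunow" ends in -w. The stems ending in -w (lerfiw → zulerfiwani, kuslow → zukuslowani) add zu- … -ani around the stem.
So zunow → zuzunowani.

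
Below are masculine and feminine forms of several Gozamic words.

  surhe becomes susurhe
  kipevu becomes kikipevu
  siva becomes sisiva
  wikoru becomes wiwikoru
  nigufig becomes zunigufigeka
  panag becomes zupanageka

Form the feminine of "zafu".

zazafu

siva and panag both have last vowel 'a' yet inflect differently (sisiva, zupanageka), so the last vowel is not what conditions the rule; whether the stem ends in a vowel or a consonant is.
"zafu" ends in a vowel. The stems ending in a vowel (surhe → susurhe, kipevu → kikipevu, siva → sisiva) repeat the first consonant+vowel as a prefix.
The other pattern: stems ending in a consonant add zu- … -eka around the stem.
So zafu → zazafu.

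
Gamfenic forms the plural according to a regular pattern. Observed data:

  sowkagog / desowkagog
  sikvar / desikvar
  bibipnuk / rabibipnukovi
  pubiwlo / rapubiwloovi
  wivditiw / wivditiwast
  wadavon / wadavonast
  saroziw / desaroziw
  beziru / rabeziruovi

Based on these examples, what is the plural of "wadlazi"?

wivditiw and saroziw both end in -w yet inflect differently (wivditiwast, desaroziw), so the final letter is not what conditions the rule; the first letter is.
"wadlazi" begins with w-. The stems beginning with w- (wadavon → wadavonast, wivditiw → wivditiwast) add -ast.
So wadlazi → wadlaziast.

wadlaziast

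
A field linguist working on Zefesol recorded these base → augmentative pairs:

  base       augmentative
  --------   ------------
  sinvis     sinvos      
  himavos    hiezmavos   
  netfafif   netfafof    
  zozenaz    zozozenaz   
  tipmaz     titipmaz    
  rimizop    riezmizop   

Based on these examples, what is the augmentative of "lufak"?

lulufak

sinvis and himavos both end in -s yet inflect differently (sinvos, hiezmavos), so the final letter is not what conditions the rule; the last vowel is.
"lufak" has last vowel 'a'. The stems whose last vowel is 'a' (zozenaz → zozozenaz, tipmaz → titipmaz) repeat the first consonant+vowel as a prefix.
The other patterns: stems whose last vowel is 'i' change the last vowel to 'o'; stems whose last vowel is 'o' insert -ez- after the first vowel.
So lufak → lulufak.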